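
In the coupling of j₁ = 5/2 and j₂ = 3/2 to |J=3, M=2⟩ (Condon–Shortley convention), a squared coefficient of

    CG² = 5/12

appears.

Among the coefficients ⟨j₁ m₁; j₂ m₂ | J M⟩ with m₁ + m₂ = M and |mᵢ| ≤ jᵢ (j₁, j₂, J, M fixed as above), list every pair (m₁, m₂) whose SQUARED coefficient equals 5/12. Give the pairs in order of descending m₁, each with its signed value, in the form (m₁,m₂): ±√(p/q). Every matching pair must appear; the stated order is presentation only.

Admissible pairs with m₁+m₂ = M = 2: (1/2,3/2), (3/2,1/2), (5/2,-1/2)
  (m₁,m₂)=(5/2,-1/2): CG² = 5/12, CG = +√(5/12)   ← matches the target
  (m₁,m₂)=(3/2,1/2): CG² = 1/12, CG = +√(1/12)
  (m₁,m₂)=(1/2,3/2): CG² = 1/2, CG = −√(1/2)
Pairs with CG² = 5/12: (5/2,-1/2): +√(5/12)

(5/2,-1/2): +√(5/12)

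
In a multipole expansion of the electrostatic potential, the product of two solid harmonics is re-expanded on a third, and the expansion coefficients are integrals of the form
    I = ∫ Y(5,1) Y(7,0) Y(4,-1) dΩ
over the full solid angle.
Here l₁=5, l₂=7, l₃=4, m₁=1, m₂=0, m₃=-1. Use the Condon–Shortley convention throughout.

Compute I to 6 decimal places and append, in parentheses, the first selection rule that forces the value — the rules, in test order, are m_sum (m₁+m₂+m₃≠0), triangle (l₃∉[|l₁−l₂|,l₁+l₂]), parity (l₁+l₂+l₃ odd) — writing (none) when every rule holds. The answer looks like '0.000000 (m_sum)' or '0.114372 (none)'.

0.017039 (none)

m-sum 0 ✓  L=16 even ✓  2≤4≤12 ✓
Π(2lᵢ+1) = 11×15×9 = 1485
triangle coeff Δ(5,7,4) = 1/6126120
Σ_t [3,5]: t=3:−1/69120 t=4:+1/20736 t=5:−1/69120 = 1/51840
(3j)²=280/21879 [(5 7 4; 0 0 0)], sign=+1
Σ_t [2,4]: t=2:+1/345600 t=3:−1/34560 t=4:+1/41472 = -1/518400
(3j)²=7/36465 [(5 7 4; 1 0 -1)], sign=+1
⇒ 4πI² = 1960/537251
I = (+1)√(1960/537251/(4π)) = 0.01703862
No selection rule forces the value: the integral is nonzero (none).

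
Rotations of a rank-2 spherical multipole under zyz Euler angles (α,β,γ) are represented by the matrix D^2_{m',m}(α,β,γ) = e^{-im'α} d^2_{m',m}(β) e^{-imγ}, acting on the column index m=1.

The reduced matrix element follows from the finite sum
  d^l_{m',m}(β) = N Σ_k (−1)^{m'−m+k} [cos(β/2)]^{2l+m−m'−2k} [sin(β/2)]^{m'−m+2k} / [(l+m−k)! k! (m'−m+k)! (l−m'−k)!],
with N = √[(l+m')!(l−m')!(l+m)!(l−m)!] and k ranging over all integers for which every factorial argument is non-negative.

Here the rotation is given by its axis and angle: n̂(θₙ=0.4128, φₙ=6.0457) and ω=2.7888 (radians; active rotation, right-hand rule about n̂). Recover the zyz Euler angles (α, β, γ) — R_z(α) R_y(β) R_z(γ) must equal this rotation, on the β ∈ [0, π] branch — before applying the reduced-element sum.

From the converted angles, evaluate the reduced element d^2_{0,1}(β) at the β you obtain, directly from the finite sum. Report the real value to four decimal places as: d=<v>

d=0.6115

Axis–angle → zyz. n̂ = (sinθₙcosφₙ, sinθₙsinφₙ, cosθₙ) = (+0.389916, -0.094380, +0.916001), ω = 2.7888.
R = I cosω + sinω [n̂]ₓ + (1−cosω) n̂n̂ᵀ gives
  R = [-0.643706, -0.387831, +0.659719; +0.245162, -0.921145, -0.302304; +0.724940, -0.032857, +0.688028]
β = atan2(√(R₁₃²+R₂₃²), R₃₃) = 0.812028; α = atan2(R₂₃, R₁₃) mod 2π = 5.853507; γ = atan2(R₃₂, −R₃₁) mod 2π = 3.186885
d^2_{0,1}(β=0.8120) via the finite sum:
c=cos(0.812028/2)=0.918702, s=sin(0.812028/2)=0.394950; N=√[2·2·6·1]=4.898979
k: max(0,(1)−(0))=1 … min(2+(1),2−(0))=2
  k=1: (−1)^0·4.8990/(2)·0.9187^3·0.3950^1 = +0.750141
  k=2: (−1)^1·4.8990/(2)·0.9187^1·0.3950^3 = -0.138637
d^2_{0,1}(0.8120) = +0.750141 -0.138637 = +0.611504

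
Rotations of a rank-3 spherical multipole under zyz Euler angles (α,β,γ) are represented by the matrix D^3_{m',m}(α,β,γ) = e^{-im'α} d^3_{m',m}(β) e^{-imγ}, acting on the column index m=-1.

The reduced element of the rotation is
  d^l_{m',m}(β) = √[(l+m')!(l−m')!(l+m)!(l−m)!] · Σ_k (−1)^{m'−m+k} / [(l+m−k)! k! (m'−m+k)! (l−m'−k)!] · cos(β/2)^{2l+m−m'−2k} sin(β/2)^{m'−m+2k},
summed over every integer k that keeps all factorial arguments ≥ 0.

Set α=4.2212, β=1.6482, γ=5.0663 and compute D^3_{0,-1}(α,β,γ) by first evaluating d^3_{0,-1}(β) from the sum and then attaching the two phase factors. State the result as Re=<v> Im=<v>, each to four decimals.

Re=0.1451 Im=-0.3929

First d^3_{0,-1}(β=1.6482), then the phase factors e^{-i(0)α} and e^{-i(-1)γ}:
Half-angle: c=0.679218, s=0.733937. N=√(6·6·2·24)=41.569219
k∈{0,1,2} keeps every argument non-negative
  k=0: (−1)^1·41.5692/(12)·0.6792^5·0.7339^1 = -0.367531
  k=1: (−1)^2·41.5692/(4)·0.6792^3·0.7339^3 = +1.287404
  k=2: (−1)^3·41.5692/(12)·0.6792^1·0.7339^5 = -0.501064
d^3_{0,-1}(1.6482) = -0.367531 +1.287404 -0.501064 = +0.418809
Phases: e^{-i·(0)·4.2212}=+1.000000+0.000000i, e^{-i·(-1)·5.0663}=+0.346569-0.938024i ⇒ D=+0.145146-0.392853i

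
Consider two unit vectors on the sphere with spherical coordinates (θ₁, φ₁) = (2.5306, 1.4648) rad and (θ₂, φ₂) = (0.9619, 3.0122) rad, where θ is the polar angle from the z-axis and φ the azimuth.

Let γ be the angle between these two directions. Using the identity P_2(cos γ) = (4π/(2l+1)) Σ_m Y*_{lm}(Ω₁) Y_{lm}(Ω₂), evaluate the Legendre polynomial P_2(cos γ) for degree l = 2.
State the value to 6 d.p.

Expand P_2 via completeness: Σ_{m} conj(Y_{2,m}) at Ω₁ times Y_{2,m} at Ω₂ —
  [-2]  conj(Y_{2,-2})(Ω₁) = -0.12428 + 0.02675j ; Y_{2,-2}(Ω₂) = 0.25125 + 0.06651j ; Δ = -0.03301 - 0.00155j
  [-1]  conj(Y_{2,-1})(Ω₁) = -0.03841 - 0.36098j ; Y_{2,-1}(Ω₂) = -0.35943 - 0.04677j ; Δ = -0.00308 + 0.13154j
  [+0]  conj(Y_{2,0})(Ω₁) = 0.31939 + 0.00000j ; Y_{2,0}(Ω₂) = -0.00586 + 0.00000j ; Δ = -0.00187 + 0.00000j
  [+1]  conj(Y_{2,1})(Ω₁) = 0.03841 - 0.36098j ; Y_{2,1}(Ω₂) = 0.35943 - 0.04677j ; Δ = -0.00308 - 0.13154j
  [+2]  conj(Y_{2,2})(Ω₁) = -0.12428 - 0.02675j ; Y_{2,2}(Ω₂) = 0.25125 - 0.06651j ; Δ = -0.03301 + 0.00155j
Accumulated sum -0.07404 - 0.00000j; after 4π/(2l+1) scaling, -0.18608 - 0.00000j ⇒ P_2 = -0.186077

-0.186077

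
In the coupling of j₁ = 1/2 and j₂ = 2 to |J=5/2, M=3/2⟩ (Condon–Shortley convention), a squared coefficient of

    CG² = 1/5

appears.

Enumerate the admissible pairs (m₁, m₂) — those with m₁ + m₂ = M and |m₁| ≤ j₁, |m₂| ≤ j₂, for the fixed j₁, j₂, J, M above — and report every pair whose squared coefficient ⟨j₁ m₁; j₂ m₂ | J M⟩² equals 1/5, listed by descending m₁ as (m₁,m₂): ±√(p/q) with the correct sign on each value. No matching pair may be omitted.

(-1/2,2): +√(1/5)

Admissible pairs with m₁+m₂ = M = 3/2: (-1/2,2), (1/2,1)
  (m₁,m₂)=(1/2,1): CG² = 4/5, CG = +√(4/5)
  (m₁,m₂)=(-1/2,2): CG² = 1/5, CG = +√(1/5)   ← matches the target
Pairs with CG² = 1/5: (-1/2,2): +√(1/5)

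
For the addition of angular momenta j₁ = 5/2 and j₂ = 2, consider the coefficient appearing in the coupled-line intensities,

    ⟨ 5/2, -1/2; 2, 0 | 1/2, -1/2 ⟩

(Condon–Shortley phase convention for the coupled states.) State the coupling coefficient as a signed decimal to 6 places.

+√(1/5) ≈ +0.447214

triangle: 4!·1!·0!/6! = 24/720
(j±m)!: 2!·3!·2!·2!·0!·1! = 48
prefactor² = (2J+1)·Δ·N² = 16/5
  k=2: +1/(2!·2!·1!·0!·0!·0!) = 1/4
Σ = 1/4  ⇒  CG² = 16/5·(1/4)² = 1/5
CG = +√(1/5) = +0.447214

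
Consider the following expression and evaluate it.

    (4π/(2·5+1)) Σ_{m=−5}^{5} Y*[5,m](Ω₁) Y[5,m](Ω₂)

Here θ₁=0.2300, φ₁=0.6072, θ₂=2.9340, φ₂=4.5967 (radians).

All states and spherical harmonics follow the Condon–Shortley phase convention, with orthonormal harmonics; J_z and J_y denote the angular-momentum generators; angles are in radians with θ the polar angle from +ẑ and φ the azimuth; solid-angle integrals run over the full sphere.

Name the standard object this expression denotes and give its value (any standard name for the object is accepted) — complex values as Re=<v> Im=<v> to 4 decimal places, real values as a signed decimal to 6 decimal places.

This sum is the spherical-harmonic addition theorem: it equals the Legendre polynomial P_l(cos γ) of the angle γ between the two directions.
Expand P_5 via completeness: Σ_{m} conj(Y_{5,m}) at Ω₁ times Y_{5,m} at Ω₂ —
  m=-5: (-0.000284, 0.000030) × (-0.000094, 0.000145) = (0.000000, -0.000000)  (running Σ = (0.000000, -0.000000))
  m=-4: (-0.002920, 0.002524) × (-0.002319, -0.001157) = (0.000010, -0.000002)  (running Σ = (0.000010, -0.000003))
  m=-3: (-0.007663, 0.029909) × (0.007848, -0.021697) = (0.000589, 0.000401)  (running Σ = (0.000599, 0.000398))
  m=-2: (0.055180, 0.148217) × (0.128401, 0.030251) = (0.002602, 0.020700)  (running Σ = (0.003200, 0.021099))
  m=-1: (0.395858, 0.275026) × (-0.052184, 0.449057) = (-0.144160, 0.163411)  (running Σ = (-0.140960, 0.184510))
  m=0: (0.598919, -0.000000) × (-0.656292, 0.000000) = (-0.393066, 0.000000)  (running Σ = (-0.534026, 0.184510))
  m=1: (-0.395858, 0.275026) × (0.052184, 0.449057) = (-0.144160, -0.163411)  (running Σ = (-0.678186, 0.021099))
  m=2: (0.055180, -0.148217) × (0.128401, -0.030251) = (0.002602, -0.020700)  (running Σ = (-0.675584, 0.000398))
  m=3: (0.007663, 0.029909) × (-0.007848, -0.021697) = (0.000589, -0.000401)  (running Σ = (-0.674995, -0.000003))
  m=4: (-0.002920, -0.002524) × (-0.002319, 0.001157) = (0.000010, 0.000002)  (running Σ = (-0.674986, -0.000000))
  m=5: (0.000284, 0.000030) × (0.000094, 0.000145) = (0.000000, 0.000000)  (running Σ = (-0.674986, -0.000000))
Total Σ_m = (-0.674986, -0.000000). Multiply by 1.142397: (-0.771102, -0.000000). P_5(cos γ) = -0.771102

Legendre polynomial (addition theorem), -0.771102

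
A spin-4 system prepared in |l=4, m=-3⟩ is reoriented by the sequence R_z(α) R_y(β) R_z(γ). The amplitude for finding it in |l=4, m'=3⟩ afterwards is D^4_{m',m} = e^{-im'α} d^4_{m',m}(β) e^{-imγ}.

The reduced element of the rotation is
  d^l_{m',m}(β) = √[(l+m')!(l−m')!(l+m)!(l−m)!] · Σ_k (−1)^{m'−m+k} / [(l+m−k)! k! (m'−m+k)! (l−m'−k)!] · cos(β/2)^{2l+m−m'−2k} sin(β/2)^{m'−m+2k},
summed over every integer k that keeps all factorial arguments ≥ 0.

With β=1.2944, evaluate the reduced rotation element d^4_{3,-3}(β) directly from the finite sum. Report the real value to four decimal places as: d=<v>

d^4_{3,-3}(β=1.2944) via the finite sum:
With c≡cos(β/2)=0.797775 and s≡sin(β/2)=0.602955, N=[5040·1·1·5040]^{1/2}=5040.000000
The bounds max(0,m−m')=0 and min(l+m,l−m')=1 give 2 terms
  k=0: (−1)^6·5040.0000/(720)·0.7978^2·0.6030^6 = +0.214076
  k=1: (−1)^7·5040.0000/(5040)·0.7978^0·0.6030^8 = -0.017469
d^4_{3,-3}(1.2944) = +0.214076 -0.017469 = +0.196607

d=0.1966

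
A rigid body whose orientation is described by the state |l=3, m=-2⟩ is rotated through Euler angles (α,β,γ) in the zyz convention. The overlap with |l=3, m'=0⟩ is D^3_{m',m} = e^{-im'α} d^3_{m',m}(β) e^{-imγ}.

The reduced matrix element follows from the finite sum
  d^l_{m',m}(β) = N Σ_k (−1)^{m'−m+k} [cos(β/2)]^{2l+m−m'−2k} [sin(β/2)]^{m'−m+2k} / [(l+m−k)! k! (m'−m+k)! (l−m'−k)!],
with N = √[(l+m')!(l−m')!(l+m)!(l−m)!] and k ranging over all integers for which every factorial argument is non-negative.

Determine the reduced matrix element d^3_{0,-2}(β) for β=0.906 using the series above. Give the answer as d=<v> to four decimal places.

d^3_{0,-2}(β=0.9060) via the finite sum:
c=cos(0.906000/2)=0.899138, s=sin(0.906000/2)=0.437665; N=√[6·6·1·120]=65.726707
k: max(0,(-2)−(0))=0 … min(3+(-2),3−(0))=1
  k=0: (−1)^2·65.7267/(12)·0.8991^4·0.4377^2 = +0.685725
  k=1: (−1)^3·65.7267/(12)·0.8991^2·0.4377^4 = -0.162473
d^3_{0,-2}(0.9060) = +0.685725 -0.162473 = +0.523252

d=0.5233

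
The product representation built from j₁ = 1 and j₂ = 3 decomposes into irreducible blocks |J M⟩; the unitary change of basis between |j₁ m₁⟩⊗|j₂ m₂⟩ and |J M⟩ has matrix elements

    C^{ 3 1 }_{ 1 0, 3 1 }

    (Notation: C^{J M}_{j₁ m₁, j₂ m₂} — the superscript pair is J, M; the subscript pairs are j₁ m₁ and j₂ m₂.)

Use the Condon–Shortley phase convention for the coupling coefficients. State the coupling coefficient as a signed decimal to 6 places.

triangle: 1!·1!·5!/8! = 120/40320
(j±m)!: 1!·1!·4!·2!·4!·2! = 2304
prefactor² = (2J+1)·Δ·N² = 48
  k=0: +1/(0!·1!·1!·4!·0!·1!) = 1/24
  k=1: −1/(1!·0!·0!·3!·1!·2!) = -1/12
Σ = -1/24  ⇒  CG² = 48·(-1/24)² = 1/12
CG = −√(1/12) = -0.288675

-0.288675  (= −√(1/12))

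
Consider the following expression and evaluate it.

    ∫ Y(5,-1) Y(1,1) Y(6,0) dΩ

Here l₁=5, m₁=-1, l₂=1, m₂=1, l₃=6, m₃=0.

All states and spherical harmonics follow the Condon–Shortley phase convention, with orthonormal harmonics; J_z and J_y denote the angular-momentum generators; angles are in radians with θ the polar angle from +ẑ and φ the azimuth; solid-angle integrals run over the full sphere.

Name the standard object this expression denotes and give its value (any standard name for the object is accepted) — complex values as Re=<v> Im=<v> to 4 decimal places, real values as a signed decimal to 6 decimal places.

Gaunt coefficient, +0.158246

This is a Gaunt coefficient — the integral of a triple product of spherical harmonics over the sphere.
m-sum 0 ✓  L=12 even ✓  4≤6≤6 ✓
Π(2lᵢ+1) = 11×3×13 = 429
triangle coeff Δ(5,1,6) = 1/858
Σ_t [0,0]: t=0:+1/14400 = 1/14400
(3j)²=6/143 [(5 1 6; 0 0 0)], sign=+1
Σ_t [0,0]: t=0:+1/34560 = 1/34560
(3j)²=5/286 [(5 1 6; -1 1 0)], sign=+1
⇒ 4πI² = 45/143
I = (+1)√(45/143/(4π)) = 0.15824621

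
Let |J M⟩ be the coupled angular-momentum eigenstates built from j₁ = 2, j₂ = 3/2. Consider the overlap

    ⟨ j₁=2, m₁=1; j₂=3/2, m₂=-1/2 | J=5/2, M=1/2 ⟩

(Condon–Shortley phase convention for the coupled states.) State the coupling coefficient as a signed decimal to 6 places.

+0.597614

√[6·1!3!2!/7! · 3!1!1!2!3!2!] = √(72/35)
  +(−1)^0/∏(0,1,1,1,2,1)! = 1/2  (running 1/2)
  +(−1)^1/∏(1,0,0,0,3,2)! = -1/12  (running 5/12)
⟨..|..⟩ = √(72/35)·(5/12) = +0.597614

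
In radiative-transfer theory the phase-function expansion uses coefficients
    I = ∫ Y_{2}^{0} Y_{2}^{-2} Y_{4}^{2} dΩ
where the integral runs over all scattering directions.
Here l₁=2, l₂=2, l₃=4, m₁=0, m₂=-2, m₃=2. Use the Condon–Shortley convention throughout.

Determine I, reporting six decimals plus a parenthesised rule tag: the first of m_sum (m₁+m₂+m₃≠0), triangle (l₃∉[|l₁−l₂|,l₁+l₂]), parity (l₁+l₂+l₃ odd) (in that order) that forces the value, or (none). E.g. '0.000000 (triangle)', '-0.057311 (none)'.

0.156078 (none)

Checks pass: Σm=0; 8 even; l₃=4∈[0,4].
(2·2+1)(2·2+1)(2·4+1) = 225
Δ: 0! 4! 4! / 9! → 1/630
sum: t=0:+1/16 = 1/16
3j²(2 2 4; 0 0 0) = Δ·Π!·Σ² = 2/35  (sign +1)
sum: t=0:+1/96 = 1/96
3j²(2 2 4; 0 -2 2) = Δ·Π!·Σ² = 1/42  (sign +1)
combine: 4πI² = 225·2/35·1/42 = 15/49
take √, sign +1: I = 0.15607835
No selection rule forces the value: the integral is nonzero (none).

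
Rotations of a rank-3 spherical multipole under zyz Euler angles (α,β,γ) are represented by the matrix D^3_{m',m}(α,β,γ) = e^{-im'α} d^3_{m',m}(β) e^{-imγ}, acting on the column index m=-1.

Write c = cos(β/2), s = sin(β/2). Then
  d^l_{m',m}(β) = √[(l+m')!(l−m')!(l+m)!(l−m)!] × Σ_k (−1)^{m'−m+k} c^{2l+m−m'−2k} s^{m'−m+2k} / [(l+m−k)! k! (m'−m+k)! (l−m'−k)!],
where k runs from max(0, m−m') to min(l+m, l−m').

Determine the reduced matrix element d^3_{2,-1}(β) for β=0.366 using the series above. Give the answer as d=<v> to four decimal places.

d^3_{2,-1}(β=0.3660) via the finite sum:
c=cos(0.366000/2)=0.983302, s=sin(0.366000/2)=0.181980; N=√[120·1·2·24]=75.894664
k∈{0,1} keeps every argument non-negative
  k=0: (−1)^3·75.8947/(12)·0.9833^3·0.1820^3 = -0.036238
  k=1: (−1)^4·75.8947/(24)·0.9833^1·0.1820^5 = +0.000621
d^3_{2,-1}(0.3660) = -0.036238 +0.000621 = -0.035617

d=-0.0356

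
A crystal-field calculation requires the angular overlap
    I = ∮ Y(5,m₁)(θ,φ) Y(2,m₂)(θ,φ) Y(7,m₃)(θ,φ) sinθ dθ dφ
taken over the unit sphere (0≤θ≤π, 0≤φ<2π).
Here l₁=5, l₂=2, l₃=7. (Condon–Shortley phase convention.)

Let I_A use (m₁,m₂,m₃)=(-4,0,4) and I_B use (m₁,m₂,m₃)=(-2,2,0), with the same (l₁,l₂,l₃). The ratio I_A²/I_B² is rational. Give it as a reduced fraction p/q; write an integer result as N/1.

l's match ⇒ only the (l;m) 3-j factors differ between A and B.
A: triangle coeff Δ(5,2,7) = 1/15015; Σ_t [0,0]: t=0:+1/1451520 = 1/1451520; (3j)²=1/91 [(5 2 7; -4 0 4)], sign=-1
B: triangle coeff Δ(5,2,7) = 1/15015; Σ_t [0,0]: t=0:+1/725760 = 1/725760; (3j)²=1/429 [(5 2 7; -2 2 0)], sign=-1
I_A²/I_B² = (1/91)/(1/429) = 33/7

33/7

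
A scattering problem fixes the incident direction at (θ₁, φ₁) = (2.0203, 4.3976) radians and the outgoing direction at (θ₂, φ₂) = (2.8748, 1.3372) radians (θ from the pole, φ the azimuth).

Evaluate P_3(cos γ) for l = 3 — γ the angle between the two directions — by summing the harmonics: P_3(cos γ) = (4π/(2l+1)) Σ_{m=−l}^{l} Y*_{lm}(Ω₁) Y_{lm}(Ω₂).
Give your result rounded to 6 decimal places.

Expand P_3 via completeness: Σ_{m} conj(Y_{3,m}) at Ω₁ times Y_{3,m} at Ω₂ —
  m=-3: Y*=+0.246950+0.178708i  Y=-0.004930+0.005844i  product -0.002262+0.000562i
  m=-2: Y*=+0.291164-0.212104i  Y=+0.061178+0.030860i  product +0.024358-0.003991i
  m=-1: Y*=+0.005044+0.015490i  Y=+0.072036-0.302749i  product +0.005053-0.000411i
  m=+0: Y*=+0.333379-0.000000i  Y=-0.594847+0.000000i  product -0.198310+0.000000i
  m=+1: Y*=-0.005044+0.015490i  Y=-0.072036-0.302749i  product +0.005053+0.000411i
  m=+2: Y*=+0.291164+0.212104i  Y=+0.061178-0.030860i  product +0.024358+0.003991i
  m=+3: Y*=-0.246950+0.178708i  Y=+0.004930+0.005844i  product -0.002262-0.000562i
Total Σ_m = -0.144010-0.000000i. Multiply by 1.795196: -0.258527-0.000000i. P_3(cos γ) = -0.258527

-0.258527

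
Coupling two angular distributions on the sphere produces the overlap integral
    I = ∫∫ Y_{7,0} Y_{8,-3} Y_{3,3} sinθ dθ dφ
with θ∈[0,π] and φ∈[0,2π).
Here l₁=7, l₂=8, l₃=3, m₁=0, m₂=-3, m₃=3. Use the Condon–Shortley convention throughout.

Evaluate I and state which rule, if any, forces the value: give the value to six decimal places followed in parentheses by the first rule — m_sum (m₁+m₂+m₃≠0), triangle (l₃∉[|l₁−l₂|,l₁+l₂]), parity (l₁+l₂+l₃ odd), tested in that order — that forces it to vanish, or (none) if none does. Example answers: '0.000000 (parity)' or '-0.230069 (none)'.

0.183025 (none)

m-sum 0 ✓  L=18 even ✓  1≤3≤15 ✓
Π(2lᵢ+1) = 15×17×7 = 1785
triangle coeff Δ(7,8,3) = 1/5290740
Σ_t [5,7]: t=5:−1/7257600 t=6:+1/2073600 t=7:−1/7257600 = 1/4838400
(3j)²=252/20995 [(7 8 3; 0 0 0)], sign=-1
Σ_t [5,5]: t=5:−1/29030400 = -1/29030400
(3j)²=165/8398 [(7 8 3; 0 -3 3)], sign=-1
⇒ 4πI² = 436590/1037153
I = (+1)√(436590/1037153/(4π)) = 0.18302506
No selection rule forces the value: the integral is nonzero (none).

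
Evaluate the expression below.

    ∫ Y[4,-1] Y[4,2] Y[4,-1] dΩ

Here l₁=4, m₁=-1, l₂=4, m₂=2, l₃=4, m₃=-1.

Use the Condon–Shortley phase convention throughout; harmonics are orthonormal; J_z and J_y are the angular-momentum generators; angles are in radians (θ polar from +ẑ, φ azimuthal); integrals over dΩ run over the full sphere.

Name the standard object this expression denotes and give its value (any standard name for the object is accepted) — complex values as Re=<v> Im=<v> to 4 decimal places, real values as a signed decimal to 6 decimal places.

Gaunt coefficient, +0.144370

This is a Gaunt coefficient — the integral of a triple product of spherical harmonics over the sphere.
Rules hold: Σm=0, L=12 even, 0≤4≤8.
N = 9·9·9 = 729
Δ = 4!·4!·4!/13! = 1/450450
Racah Σ t=0..4: t=0:+1/13824 t=1:−1/216 t=2:+1/64 t=3:−1/216 t=4:+1/13824 = 5/768
⇒ 3j(4 4 4; 0 0 0)² = 18/1001, sgn +1
Racah Σ t=2..4: t=2:+1/576 t=3:−1/144 t=4:+1/576 = -1/288
⇒ 3j(4 4 4; -1 2 -1)² = 20/1001, sgn +1
4πI² = N·(3j₀)²·(3jₘ)² = 262440/1002001
I = +1·√(0.261916/4π) = 0.14436968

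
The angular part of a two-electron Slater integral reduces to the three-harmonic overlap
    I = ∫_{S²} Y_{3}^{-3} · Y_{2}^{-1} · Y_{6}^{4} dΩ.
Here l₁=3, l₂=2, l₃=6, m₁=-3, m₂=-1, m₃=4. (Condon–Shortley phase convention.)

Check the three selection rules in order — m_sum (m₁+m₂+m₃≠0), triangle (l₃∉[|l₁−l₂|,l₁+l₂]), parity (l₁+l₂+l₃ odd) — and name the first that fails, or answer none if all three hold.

m₁+m₂+m₃ = -3 − 1 + 4 = 0  ✓
triangle: need |l₁−l₂| ≤ l₃ ≤ l₁+l₂ = [1,5]; l₃=6 is outside  ✗
parity: l₁+l₂+l₃ = 11 is odd

triangle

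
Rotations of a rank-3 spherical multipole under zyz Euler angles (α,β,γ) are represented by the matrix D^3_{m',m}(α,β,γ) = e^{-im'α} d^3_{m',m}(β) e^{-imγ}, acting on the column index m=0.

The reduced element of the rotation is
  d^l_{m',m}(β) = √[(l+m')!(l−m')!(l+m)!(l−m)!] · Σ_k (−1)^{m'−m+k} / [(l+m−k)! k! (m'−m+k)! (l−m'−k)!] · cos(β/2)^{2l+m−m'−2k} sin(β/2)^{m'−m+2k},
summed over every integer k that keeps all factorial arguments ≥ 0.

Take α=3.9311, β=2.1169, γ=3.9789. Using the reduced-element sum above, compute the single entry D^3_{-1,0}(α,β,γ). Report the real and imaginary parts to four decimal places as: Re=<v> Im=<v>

D^3_{-1,0}(3.9311,2.1169,3.9789) = e^{-i·-1·3.9311}·d^3_{-1,0}(2.1169)·e^{-i·0·3.9789}. Compute d first:
Half-angle: c=0.490224, s=0.871597. N=√(2·24·6·6)=41.569219
Admissible k: 1..3 (factorial args all ≥0)
  k=1: (−1)^0·41.5692/(12)·0.4902^5·0.8716^1 = +0.085483
  k=2: (−1)^1·41.5692/(4)·0.4902^3·0.8716^3 = -0.810665
  k=3: (−1)^2·41.5692/(12)·0.4902^1·0.8716^5 = +0.854206
d^3_{-1,0}(2.1169) = +0.085483 -0.810665 +0.854206 = +0.129024
Attach z-rotation phases: D = e^{-i(-1)(3.9311)}·(+0.129024)·e^{-i(0)(3.9789)} = -0.090858-0.091608i

Re=-0.0909 Im=-0.0916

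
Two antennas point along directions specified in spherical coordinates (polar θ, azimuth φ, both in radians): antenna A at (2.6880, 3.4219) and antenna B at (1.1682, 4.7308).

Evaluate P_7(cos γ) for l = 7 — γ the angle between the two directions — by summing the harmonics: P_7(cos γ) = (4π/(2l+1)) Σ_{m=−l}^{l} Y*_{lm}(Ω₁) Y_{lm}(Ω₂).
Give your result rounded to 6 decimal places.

Expand P_7 via completeness: Σ_{m} conj(Y_{7,m}) at Ω₁ times Y_{7,m} at Ω₂ —
  m=-7: Y*=(0.000592, -0.001434)  Y=(-0.035863, -0.276731)  product (-0.000418, -0.000112)
  m=-6: Y*=(0.001319, -0.011833)  Y=(-0.441923, 0.049017)  product (-0.000003, 0.005294)
  m=-5: Y*=(-0.009491, -0.055536)  Y=(0.022140, 0.239833)  product (0.013109, -0.003506)
  m=-4: Y*=(-0.079312, -0.164370)  Y=(-0.206357, 0.015224)  product (0.018869, 0.032711)
  m=-3: Y*=(-0.267075, -0.298511)  Y=(0.017894, 0.323638)  product (0.091831, -0.091777)
  m=-2: Y*=(-0.445472, -0.279670)  Y=(-0.076928, 0.002834)  product (0.035062, 0.020252)
  m=-1: Y*=(-0.194005, -0.055851)  Y=(0.006071, 0.329685)  product (0.017236, -0.064300)
  m=+0: Y*=(0.405828, -0.000000)  Y=(-0.038063, 0.000000)  product (-0.015447, 0.000000)
  m=+1: Y*=(0.194005, -0.055851)  Y=(-0.006071, 0.329685)  product (0.017236, 0.064300)
  m=+2: Y*=(-0.445472, 0.279670)  Y=(-0.076928, -0.002834)  product (0.035062, -0.020252)
  m=+3: Y*=(0.267075, -0.298511)  Y=(-0.017894, 0.323638)  product (0.091831, 0.091777)
  m=+4: Y*=(-0.079312, 0.164370)  Y=(-0.206357, -0.015224)  product (0.018869, -0.032711)
  m=+5: Y*=(0.009491, -0.055536)  Y=(-0.022140, 0.239833)  product (0.013109, 0.003506)
  m=+6: Y*=(0.001319, 0.011833)  Y=(-0.441923, -0.049017)  product (-0.000003, -0.005294)
  m=+7: Y*=(-0.000592, -0.001434)  Y=(0.035863, -0.276731)  product (-0.000418, 0.000112)
Σ over m = (0.335924, -0.000000); ×(4π/15) → (0.281423, -0.000000). Real part: 0.281423

0.281423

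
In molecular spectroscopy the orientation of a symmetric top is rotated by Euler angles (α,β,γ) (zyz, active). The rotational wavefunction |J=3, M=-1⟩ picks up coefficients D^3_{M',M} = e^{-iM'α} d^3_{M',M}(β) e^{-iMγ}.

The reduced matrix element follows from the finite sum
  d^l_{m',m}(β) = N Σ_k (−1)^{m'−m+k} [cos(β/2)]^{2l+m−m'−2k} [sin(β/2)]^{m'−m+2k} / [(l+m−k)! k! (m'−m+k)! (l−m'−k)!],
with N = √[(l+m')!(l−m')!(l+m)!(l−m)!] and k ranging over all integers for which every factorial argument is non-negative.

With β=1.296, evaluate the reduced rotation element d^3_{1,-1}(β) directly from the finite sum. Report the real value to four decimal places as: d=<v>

d^3_{1,-1}(β=1.2960) via the finite sum:
c=cos(1.296000/2)=0.797293, s=sin(1.296000/2)=0.603593; N=√[24·2·2·24]=48.000000
k: max(0,(-1)−(1))=0 … min(3+(-1),3−(1))=2
  k=0: (−1)^2·48.0000/(8)·0.7973^4·0.6036^2 = +0.883305
  k=1: (−1)^3·48.0000/(6)·0.7973^2·0.6036^4 = -0.674998
  k=2: (−1)^4·48.0000/(48)·0.7973^0·0.6036^6 = +0.048358
d^3_{1,-1}(1.2960) = +0.883305 -0.674998 +0.048358 = +0.256665

d=0.2567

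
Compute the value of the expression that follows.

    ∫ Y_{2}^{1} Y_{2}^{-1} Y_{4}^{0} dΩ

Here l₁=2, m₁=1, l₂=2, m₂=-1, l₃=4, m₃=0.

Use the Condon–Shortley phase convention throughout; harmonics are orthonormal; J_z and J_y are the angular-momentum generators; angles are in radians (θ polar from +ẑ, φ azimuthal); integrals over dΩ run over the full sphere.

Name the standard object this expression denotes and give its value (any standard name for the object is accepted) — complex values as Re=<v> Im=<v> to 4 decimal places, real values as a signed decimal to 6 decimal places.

This is a Gaunt coefficient — the integral of a triple product of spherical harmonics over the sphere.
Rules hold: Σm=0, L=8 even, 0≤4≤4.
N = 5·5·9 = 225
Δ = 0!·4!·4!/9! = 1/630
Racah Σ t=0..0: t=0:+1/16 = 1/16
⇒ 3j(2 2 4; 0 0 0)² = 2/35, sgn +1
Racah Σ t=0..0: t=0:+1/36 = 1/36
⇒ 3j(2 2 4; 1 -1 0)² = 8/315, sgn +1
4πI² = N·(3j₀)²·(3jₘ)² = 16/49
I = +1·√(0.326531/4π) = 0.16119702

Gaunt coefficient, +0.161197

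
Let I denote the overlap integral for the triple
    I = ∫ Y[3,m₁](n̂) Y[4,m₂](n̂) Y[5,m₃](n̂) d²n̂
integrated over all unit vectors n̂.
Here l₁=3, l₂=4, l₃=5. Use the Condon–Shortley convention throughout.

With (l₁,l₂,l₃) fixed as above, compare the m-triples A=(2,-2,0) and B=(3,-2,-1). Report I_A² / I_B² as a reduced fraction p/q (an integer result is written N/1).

64/45

Shared (l₁,l₂,l₃)=(3,4,5): N and (l;000)² cancel in I_A²/I_B².
A: Δ = 2!·4!·6!/13! = 1/180180; Racah Σ t=0..1: t=0:+1/576 t=1:−1/2880 = 1/720; ⇒ 3j(3 4 5; 2 -2 0)² = 80/3003, sgn -1
B: Δ = 2!·4!·6!/13! = 1/180180; Racah Σ t=0..0: t=0:+1/2304 = 1/2304; ⇒ 3j(3 4 5; 3 -2 -1)² = 75/4004, sgn +1
I_A²/I_B² = (80/3003)/(75/4004) = 64/45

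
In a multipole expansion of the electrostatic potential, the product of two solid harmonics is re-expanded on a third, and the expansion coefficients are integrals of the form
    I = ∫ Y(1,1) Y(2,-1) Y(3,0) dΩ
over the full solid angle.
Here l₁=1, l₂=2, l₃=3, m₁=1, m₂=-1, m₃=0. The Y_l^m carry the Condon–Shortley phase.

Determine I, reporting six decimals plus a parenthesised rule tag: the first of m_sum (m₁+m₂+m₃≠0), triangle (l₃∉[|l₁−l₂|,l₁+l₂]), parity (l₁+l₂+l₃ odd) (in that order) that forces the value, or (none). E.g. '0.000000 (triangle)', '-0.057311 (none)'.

0.143048 (none)

Rules hold: Σm=0, L=6 even, 1≤3≤3.
N = 3·5·7 = 105
Δ = 0!·2!·4!/7! = 1/105
Racah Σ t=0..0: t=0:+1/4 = 1/4
⇒ 3j(1 2 3; 0 0 0)² = 3/35, sgn -1
Racah Σ t=0..0: t=0:+1/12 = 1/12
⇒ 3j(1 2 3; 1 -1 0)² = 1/35, sgn -1
4πI² = N·(3j₀)²·(3jₘ)² = 9/35
I = +1·√(0.257143/4π) = 0.14304817
No selection rule forces the value: the integral is nonzero (none).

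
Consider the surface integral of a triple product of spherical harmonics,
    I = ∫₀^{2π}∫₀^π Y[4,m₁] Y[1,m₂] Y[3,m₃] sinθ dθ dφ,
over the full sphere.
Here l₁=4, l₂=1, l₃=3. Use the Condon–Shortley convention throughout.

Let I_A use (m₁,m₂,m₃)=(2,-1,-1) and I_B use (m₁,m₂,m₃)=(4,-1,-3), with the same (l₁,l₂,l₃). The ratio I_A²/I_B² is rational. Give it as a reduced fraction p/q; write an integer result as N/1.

15/28

Shared (l₁,l₂,l₃)=(4,1,3): N and (l;000)² cancel in I_A²/I_B².
A: Δ = 2!·6!·0!/9! = 1/252; Racah Σ t=0..0: t=0:+1/96 = 1/96; ⇒ 3j(4 1 3; 2 -1 -1)² = 5/84, sgn +1
B: Δ = 2!·6!·0!/9! = 1/252; Racah Σ t=0..0: t=0:+1/1440 = 1/1440; ⇒ 3j(4 1 3; 4 -1 -3)² = 1/9, sgn +1
I_A²/I_B² = (5/84)/(1/9) = 15/28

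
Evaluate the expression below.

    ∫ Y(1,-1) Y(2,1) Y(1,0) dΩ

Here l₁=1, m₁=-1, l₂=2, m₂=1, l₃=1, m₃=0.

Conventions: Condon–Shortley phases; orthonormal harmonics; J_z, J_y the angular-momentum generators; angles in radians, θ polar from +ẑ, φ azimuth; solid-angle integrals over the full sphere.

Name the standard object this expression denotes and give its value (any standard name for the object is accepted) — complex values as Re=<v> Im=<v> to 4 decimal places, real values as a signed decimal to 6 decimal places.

Gaunt coefficient, -0.218510

This is a Gaunt coefficient — the integral of a triple product of spherical harmonics over the sphere.
m-sum 0 ✓  L=4 even ✓  1≤1≤3 ✓
Π(2lᵢ+1) = 3×5×3 = 45
triangle coeff Δ(1,2,1) = 1/30
Σ_t [1,1]: t=1:−1/1 = -1/1
(3j)²=2/15 [(1 2 1; 0 0 0)], sign=+1
Σ_t [2,2]: t=2:+1/2 = 1/2
(3j)²=1/10 [(1 2 1; -1 1 0)], sign=-1
⇒ 4πI² = 3/5
I = (-1)√(3/5/(4π)) = -0.21850969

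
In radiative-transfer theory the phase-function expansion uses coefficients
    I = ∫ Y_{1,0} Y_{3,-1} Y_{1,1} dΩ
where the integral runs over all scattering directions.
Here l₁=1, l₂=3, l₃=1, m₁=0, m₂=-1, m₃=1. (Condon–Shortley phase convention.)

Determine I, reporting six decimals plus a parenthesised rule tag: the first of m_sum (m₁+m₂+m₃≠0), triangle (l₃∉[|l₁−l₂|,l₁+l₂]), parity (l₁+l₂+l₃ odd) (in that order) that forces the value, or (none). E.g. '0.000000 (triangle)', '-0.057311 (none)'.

l₃=1 ∉ [2,4] — triangle fails ⇒ I = 0

0.000000 (triangle)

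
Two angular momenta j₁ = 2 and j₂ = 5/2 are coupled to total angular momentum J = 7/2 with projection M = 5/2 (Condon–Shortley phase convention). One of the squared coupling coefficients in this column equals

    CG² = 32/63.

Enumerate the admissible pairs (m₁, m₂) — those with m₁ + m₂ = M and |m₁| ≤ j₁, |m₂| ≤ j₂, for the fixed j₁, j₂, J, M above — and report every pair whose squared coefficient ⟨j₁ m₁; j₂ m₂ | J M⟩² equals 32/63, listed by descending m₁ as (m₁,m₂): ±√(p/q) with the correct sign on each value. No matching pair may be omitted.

Admissible pairs with m₁+m₂ = M = 5/2: (0,5/2), (1,3/2), (2,1/2)
  (m₁,m₂)=(2,1/2): CG² = 32/63, CG = +√(32/63)   ← matches the target
  (m₁,m₂)=(1,3/2): CG² = 1/63, CG = −√(1/63)
  (m₁,m₂)=(0,5/2): CG² = 10/21, CG = −√(10/21)
Pairs with CG² = 32/63: (2,1/2): +√(32/63)

(2,1/2): +√(32/63)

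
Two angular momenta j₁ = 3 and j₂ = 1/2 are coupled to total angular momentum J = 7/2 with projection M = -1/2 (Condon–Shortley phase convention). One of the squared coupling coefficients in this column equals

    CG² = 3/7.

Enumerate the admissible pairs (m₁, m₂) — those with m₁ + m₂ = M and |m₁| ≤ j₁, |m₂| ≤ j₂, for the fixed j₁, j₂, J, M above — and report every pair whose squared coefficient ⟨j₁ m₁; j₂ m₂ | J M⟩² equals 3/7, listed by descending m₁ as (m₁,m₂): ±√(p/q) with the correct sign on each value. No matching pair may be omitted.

Admissible pairs with m₁+m₂ = M = -1/2: (-1,1/2), (0,-1/2)
  (m₁,m₂)=(0,-1/2): CG² = 4/7, CG = +√(4/7)
  (m₁,m₂)=(-1,1/2): CG² = 3/7, CG = +√(3/7)   ← matches the target
Pairs with CG² = 3/7: (-1,1/2): +√(3/7)

(-1,1/2): +√(3/7)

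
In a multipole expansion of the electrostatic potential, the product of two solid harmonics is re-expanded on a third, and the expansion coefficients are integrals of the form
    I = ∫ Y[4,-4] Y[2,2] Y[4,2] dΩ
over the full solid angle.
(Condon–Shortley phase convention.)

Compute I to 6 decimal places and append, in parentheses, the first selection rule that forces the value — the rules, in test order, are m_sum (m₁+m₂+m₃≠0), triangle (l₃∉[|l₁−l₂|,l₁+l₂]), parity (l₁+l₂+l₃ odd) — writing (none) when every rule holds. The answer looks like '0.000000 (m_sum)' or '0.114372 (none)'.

Checks pass: Σm=0; 10 even; l₃=4∈[2,6].
(2·4+1)(2·2+1)(2·4+1) = 405
Δ: 2! 6! 2! / 11! → 1/13860
sum: t=0:+1/192 t=1:−1/36 t=2:+1/192 = -5/288
3j²(4 2 4; 0 0 0) = Δ·Π!·Σ² = 20/693  (sign -1)
sum: t=2:+1/2880 = 1/2880
3j²(4 2 4; -4 2 2) = Δ·Π!·Σ² = 2/165  (sign +1)
combine: 4πI² = 405·20/693·2/165 = 120/847
take √, sign -1: I = -0.10618031
No selection rule forces the value: the integral is nonzero (none).

-0.106180 (none)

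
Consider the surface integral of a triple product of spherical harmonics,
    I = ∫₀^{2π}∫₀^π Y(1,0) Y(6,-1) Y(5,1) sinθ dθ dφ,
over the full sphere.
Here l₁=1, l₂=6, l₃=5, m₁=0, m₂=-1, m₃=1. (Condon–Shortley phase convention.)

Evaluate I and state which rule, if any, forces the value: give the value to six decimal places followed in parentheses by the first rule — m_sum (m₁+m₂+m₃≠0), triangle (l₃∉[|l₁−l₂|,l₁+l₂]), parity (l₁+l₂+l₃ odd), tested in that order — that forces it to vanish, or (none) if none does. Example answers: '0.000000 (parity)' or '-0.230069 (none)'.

-0.241725 (none)

Checks pass: Σm=0; 12 even; l₃=5∈[5,7].
(2·1+1)(2·6+1)(2·5+1) = 429
Δ: 2! 0! 10! / 13! → 1/858
sum: t=1:−1/14400 = -1/14400
3j²(1 6 5; 0 0 0) = Δ·Π!·Σ² = 6/143  (sign +1)
sum: t=1:−1/17280 = -1/17280
3j²(1 6 5; 0 -1 1) = Δ·Π!·Σ² = 35/858  (sign -1)
combine: 4πI² = 429·6/143·35/858 = 105/143
take √, sign -1: I = -0.24172507
No selection rule forces the value: the integral is nonzero (none).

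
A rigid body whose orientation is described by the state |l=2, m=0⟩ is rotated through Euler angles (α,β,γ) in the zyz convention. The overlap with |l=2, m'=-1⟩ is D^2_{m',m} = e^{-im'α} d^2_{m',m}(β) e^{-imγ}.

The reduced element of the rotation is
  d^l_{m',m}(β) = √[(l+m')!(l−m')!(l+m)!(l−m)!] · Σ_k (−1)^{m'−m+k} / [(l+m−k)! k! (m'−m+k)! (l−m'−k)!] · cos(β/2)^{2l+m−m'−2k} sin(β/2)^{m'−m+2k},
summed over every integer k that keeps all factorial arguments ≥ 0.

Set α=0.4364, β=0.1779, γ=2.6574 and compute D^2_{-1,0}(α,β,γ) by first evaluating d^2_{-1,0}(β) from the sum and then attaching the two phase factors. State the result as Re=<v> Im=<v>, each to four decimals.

Split into d^2_{-1,0}(β=0.1779) × two z-phases.
Half-angle: c=0.996047, s=0.088833. N=√(1·6·2·2)=4.898979
Admissible k: 1..2 (factorial args all ≥0)
  k=1: (−1)^0·4.8990/(2)·0.9960^3·0.0888^1 = +0.215024
  k=2: (−1)^1·4.8990/(2)·0.9960^1·0.0888^3 = -0.001710
d^2_{-1,0}(0.1779) = +0.215024 -0.001710 = +0.213314
Phases: e^{-i·(-1)·0.4364}=+0.906279+0.422680i, e^{-i·(0)·2.6574}=+1.000000+0.000000i ⇒ D=+0.193322+0.090163i

Re=0.1933 Im=0.0902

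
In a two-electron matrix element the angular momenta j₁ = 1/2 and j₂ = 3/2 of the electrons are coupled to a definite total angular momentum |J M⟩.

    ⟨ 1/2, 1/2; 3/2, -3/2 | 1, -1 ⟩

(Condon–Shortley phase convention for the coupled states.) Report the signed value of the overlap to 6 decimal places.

+0.866025  (= +√(3/4))

j₁+j₂−J=1  J+j₁−j₂=0  J−j₁+j₂=2  j₁+j₂+J+1=4
(j₁±m₁, j₂±m₂, J±M) = (1,0,0,3,0,2)
P² = 3
sum k=0..0:
  [0] +1/2 = 1/2
S = 1/2
C² = P²·S² = 3/4 ; C = +0.866025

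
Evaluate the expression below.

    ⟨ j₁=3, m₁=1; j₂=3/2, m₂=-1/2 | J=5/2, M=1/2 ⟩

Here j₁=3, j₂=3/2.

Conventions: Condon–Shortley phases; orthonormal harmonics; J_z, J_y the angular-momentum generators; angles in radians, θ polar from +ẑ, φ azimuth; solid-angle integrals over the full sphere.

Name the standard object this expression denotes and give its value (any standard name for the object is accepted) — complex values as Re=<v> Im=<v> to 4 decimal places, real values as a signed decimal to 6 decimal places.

This is a Clebsch–Gordan (vector-coupling) coefficient.
j₁+j₂−J=2  J+j₁−j₂=4  J−j₁+j₂=1  j₁+j₂+J+1=8
(j₁±m₁, j₂±m₂, J±M) = (4,2,1,2,3,2)
P² = 288/35
sum k=0..1:
  [0] +1/8 = 1/8
  [1] −1/6 = -1/6
S = -1/24
C² = P²·S² = 1/70 ; C = -0.119523

Clebsch–Gordan coefficient, −√(1/70) ≈ -0.119523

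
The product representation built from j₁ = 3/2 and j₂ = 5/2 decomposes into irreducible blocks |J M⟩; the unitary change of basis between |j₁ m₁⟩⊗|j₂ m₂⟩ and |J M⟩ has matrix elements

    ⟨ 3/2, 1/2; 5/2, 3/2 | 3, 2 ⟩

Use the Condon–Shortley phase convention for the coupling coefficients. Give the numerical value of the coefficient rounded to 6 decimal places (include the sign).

√[7·1!2!4!/8! · 2!1!4!1!5!1!] = √(48)
  +(−1)^0/∏(0,1,1,4,1,0)! = 1/24  (running 1/24)
  +(−1)^1/∏(1,0,0,3,2,1)! = -1/12  (running -1/24)
⟨..|..⟩ = √(48)·(-1/24) = -0.288675

−√(1/12) ≈ -0.288675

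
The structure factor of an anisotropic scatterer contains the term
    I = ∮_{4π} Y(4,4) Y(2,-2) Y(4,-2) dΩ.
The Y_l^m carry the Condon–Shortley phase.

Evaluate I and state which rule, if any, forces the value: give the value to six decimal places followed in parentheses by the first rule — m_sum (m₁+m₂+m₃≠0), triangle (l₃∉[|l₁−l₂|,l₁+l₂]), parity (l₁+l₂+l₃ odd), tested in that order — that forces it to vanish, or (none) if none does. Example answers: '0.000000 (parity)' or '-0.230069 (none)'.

m-sum 0 ✓  L=10 even ✓  2≤4≤6 ✓
Π(2lᵢ+1) = 9×5×9 = 405
triangle coeff Δ(4,2,4) = 1/13860
Σ_t [0,2]: t=0:+1/192 t=1:−1/36 t=2:+1/192 = -5/288
(3j)²=20/693 [(4 2 4; 0 0 0)], sign=-1
Σ_t [0,0]: t=0:+1/2880 = 1/2880
(3j)²=2/165 [(4 2 4; 4 -2 -2)], sign=+1
⇒ 4πI² = 120/847
I = (-1)√(120/847/(4π)) = -0.10618031
No selection rule forces the value: the integral is nonzero (none).

-0.106180 (none)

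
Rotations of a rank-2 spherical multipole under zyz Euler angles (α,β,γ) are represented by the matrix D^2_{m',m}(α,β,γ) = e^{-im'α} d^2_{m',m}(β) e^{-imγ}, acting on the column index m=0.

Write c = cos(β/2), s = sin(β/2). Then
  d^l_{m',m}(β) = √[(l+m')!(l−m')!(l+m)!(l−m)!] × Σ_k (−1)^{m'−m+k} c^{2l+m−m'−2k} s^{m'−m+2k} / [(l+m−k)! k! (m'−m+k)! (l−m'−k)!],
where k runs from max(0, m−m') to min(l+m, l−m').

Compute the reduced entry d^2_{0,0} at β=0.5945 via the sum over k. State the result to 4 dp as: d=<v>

d=0.5294

d^2_{0,0}(β=0.5945) via the finite sum:
Half-angle: c=0.956146, s=0.292892. N=√(2·2·2·2)=4.000000
k: max(0,(0)−(0))=0 … min(2+(0),2−(0))=2
  k=0: (−1)^0·4.0000/(4)·0.9561^4·0.2929^0 = +0.835788
  k=1: (−1)^1·4.0000/(1)·0.9561^2·0.2929^2 = -0.313706
  k=2: (−1)^2·4.0000/(4)·0.9561^0·0.2929^4 = +0.007359
d^2_{0,0}(0.5945) = +0.835788 -0.313706 +0.007359 = +0.529441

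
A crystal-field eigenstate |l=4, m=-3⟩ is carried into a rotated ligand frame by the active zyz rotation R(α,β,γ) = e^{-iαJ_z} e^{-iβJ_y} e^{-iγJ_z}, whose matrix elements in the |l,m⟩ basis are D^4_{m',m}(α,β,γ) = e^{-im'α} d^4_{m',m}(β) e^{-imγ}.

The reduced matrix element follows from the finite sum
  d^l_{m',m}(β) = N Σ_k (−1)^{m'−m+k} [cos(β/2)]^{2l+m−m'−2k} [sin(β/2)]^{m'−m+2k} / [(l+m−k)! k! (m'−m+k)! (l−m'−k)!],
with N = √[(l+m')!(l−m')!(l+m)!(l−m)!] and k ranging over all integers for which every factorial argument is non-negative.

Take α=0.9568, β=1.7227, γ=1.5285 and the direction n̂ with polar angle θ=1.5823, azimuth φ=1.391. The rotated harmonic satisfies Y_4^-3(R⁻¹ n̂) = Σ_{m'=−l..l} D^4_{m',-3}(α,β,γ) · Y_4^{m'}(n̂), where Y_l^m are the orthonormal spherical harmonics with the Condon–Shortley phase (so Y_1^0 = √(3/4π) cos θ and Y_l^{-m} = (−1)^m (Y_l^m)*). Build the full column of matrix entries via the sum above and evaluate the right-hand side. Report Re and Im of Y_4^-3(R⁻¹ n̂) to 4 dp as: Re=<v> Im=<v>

Re=0.0515 Im=-0.0801

Need the full column D^4_{m',-3} for m'=−4..4 at α=0.9568, β=1.7227, γ=1.5285.
cos(β/2)=0.651414, sin(β/2)=0.758723
d^4_{-4,-3}: single k=1 term ⇒ +0.106814;  D = -0.056622+0.090571i
d^4_{-3,-3}: k∈[0..1] ⇒ +0.032423 -0.307897 = -0.275474;  D = -0.106788-0.253934i
d^4_{-2,-3}: k∈[0..1] ⇒ -0.141301 +0.575068 = +0.433767;  D = +0.423695+0.092931i
d^4_{-1,-3}: k∈[0..1] ⇒ +0.349123 -0.789367 = -0.440244;  D = -0.324844+0.297139i
d^4_{0,-3}: k∈[0..1] ⇒ -0.606175 +0.822338 = +0.216163;  D = -0.027355-0.214425i
d^4_{1,-3}: k∈[0..1] ⇒ +0.789367 -0.642514 = +0.146853;  D = -0.129773-0.068738i
d^4_{2,-3}: k∈[0..1] ⇒ -0.780138 +0.352779 = -0.427359;  D = +0.381079-0.193428i
d^4_{3,-3}: k∈[0..1] ⇒ +0.566644 -0.109816 = +0.456828;  D = -0.065693+0.452080i
d^4_{4,-3}: single k=0 term ⇒ -0.266676;  D = -0.193608-0.183390i
Y_4^{m'}(θ=1.5823,φ=1.391) and Σ D·Y over m':
  (-0.0566+0.0906i)·(+0.3328+0.2915i)  (-0.1068-0.2539i)·(+0.0074-0.0124i)  (+0.4237+0.0929i)·(+0.3128+0.1176i)  (-0.3248+0.2971i)·(+0.0029-0.0161i)  (-0.0274-0.2144i)·(+0.3169+0.0000i)  (-0.1298-0.0687i)·(-0.0029-0.0161i)  (+0.3811-0.1934i)·(+0.3128-0.1176i)  (-0.0657+0.4521i)·(-0.0074-0.0124i)  (-0.1936-0.1834i)·(+0.3328-0.2915i)
Y_4^-3(R⁻¹ n̂) = +0.051494-0.080075i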